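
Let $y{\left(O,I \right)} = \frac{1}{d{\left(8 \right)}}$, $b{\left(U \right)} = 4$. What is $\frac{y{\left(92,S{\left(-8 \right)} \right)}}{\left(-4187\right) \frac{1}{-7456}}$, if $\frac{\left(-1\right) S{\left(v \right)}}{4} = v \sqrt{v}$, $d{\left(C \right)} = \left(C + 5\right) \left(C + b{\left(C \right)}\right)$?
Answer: $\frac{1864}{163293} \approx 0.011415$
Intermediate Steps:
$d{\left(C \right)} = \left(4 + C\right) \left(5 + C\right)$ ($d{\left(C \right)} = \left(C + 5\right) \left(C + 4\right) = \left(5 + C\right) \left(4 + C\right) = \left(4 + C\right) \left(5 + C\right)$)
$S{\left(v \right)} = - 4 v^{\frac{3}{2}}$ ($S{\left(v \right)} = - 4 v \sqrt{v} = - 4 v^{\frac{3}{2}}$)
$y{\left(O,I \right)} = \frac{1}{156}$ ($y{\left(O,I \right)} = \frac{1}{20 + 8^{2} + 9 \cdot 8} = \frac{1}{20 + 64 + 72} = \frac{1}{156}$)
$\frac{y{\left(92,S{\left(-8 \right)} \right)}}{\left(-4187\right) \frac{1}{-7456}} = \frac{1}{156 \left(- \frac{4187}{-7456}\right)} = \frac{1}{156 \left(\left(-4187\right) \left(- \frac{1}{7456}\right)\right)} = \frac{1}{156 \cdot \frac{4187}{7456}} = \frac{1}{156} \cdot \frac{7456}{4187} = \frac{1864}{163293}$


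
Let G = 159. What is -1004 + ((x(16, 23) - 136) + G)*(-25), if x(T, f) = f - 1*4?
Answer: -2054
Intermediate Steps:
x(T, f) = -4 + f (x(T, f) = f - 4 = -4 + f)
-1004 + ((x(16, 23) - 136) + G)*(-25) = -1004 + (((-4 + 23) - 136) + 159)*(-25) = -1004 + ((19 - 136) + 159)*(-25) = -1004 + (-117 + 159)*(-25) = -1004 + 42*(-25) = -1004 - 1050 = -2054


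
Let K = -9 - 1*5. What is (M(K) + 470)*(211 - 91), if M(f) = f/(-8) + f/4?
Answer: 56190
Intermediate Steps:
K = -14 (K = -9 - 5 = -14)
M(f) = f/8 (M(f) = f*(-1/8) + f*(1/4) = -f/8 + f/4 = f/8)
(M(K) + 470)*(211 - 91) = ((1/8)*(-14) + 470)*(211 - 91) = (-7/4 + 470)*120 = (1873/4)*120 = 56190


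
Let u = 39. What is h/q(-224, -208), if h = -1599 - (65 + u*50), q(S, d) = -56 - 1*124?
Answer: 1807/90 ≈ 20.078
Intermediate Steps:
q(S, d) = -180 (q(S, d) = -56 - 124 = -180)
h = -3614 (h = -1599 - (65 + 39*50) = -1599 - (65 + 1950) = -1599 - 1*2015 = -1599 - 2015 = -3614)
h/q(-224, -208) = -3614/(-180) = -3614*(-1/180) = 1807/90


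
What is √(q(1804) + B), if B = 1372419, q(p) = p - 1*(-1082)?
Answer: √1375305 ≈ 1172.7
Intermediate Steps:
q(p) = 1082 + p (q(p) = p + 1082 = 1082 + p)
√(q(1804) + B) = √((1082 + 1804) + 1372419) = √(2886 + 1372419) = √1375305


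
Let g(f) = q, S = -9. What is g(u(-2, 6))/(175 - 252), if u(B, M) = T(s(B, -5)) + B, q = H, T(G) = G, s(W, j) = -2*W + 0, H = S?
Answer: 9/77 ≈ 0.11688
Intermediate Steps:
H = -9
s(W, j) = -2*W
q = -9
u(B, M) = -B (u(B, M) = -2*B + B = -B)
g(f) = -9
g(u(-2, 6))/(175 - 252) = -9/(175 - 252) = -9/(-77) = -9*(-1/77) = 9/77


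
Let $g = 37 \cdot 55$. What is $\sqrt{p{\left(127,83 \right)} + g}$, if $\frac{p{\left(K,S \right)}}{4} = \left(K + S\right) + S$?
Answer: $\sqrt{3207} \approx 56.63$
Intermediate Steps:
$p{\left(K,S \right)} = 4 K + 8 S$ ($p{\left(K,S \right)} = 4 \left(\left(K + S\right) + S\right) = 4 \left(K + 2 S\right) = 4 K + 8 S$)
$g = 2035$
$\sqrt{p{\left(127,83 \right)} + g} = \sqrt{\left(4 \cdot 127 + 8 \cdot 83\right) + 2035} = \sqrt{\left(508 + 664\right) + 2035} = \sqrt{1172 + 2035} = \sqrt{3207}$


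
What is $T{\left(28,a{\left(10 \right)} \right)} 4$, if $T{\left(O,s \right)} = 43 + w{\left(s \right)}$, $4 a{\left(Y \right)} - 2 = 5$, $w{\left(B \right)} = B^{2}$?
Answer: $\frac{737}{4} \approx 184.25$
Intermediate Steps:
$a{\left(Y \right)} = \frac{7}{4}$ ($a{\left(Y \right)} = \frac{1}{2} + \frac{1}{4} \cdot 5 = \frac{1}{2} + \frac{5}{4} = \frac{7}{4}$)
$T{\left(O,s \right)} = 43 + s^{2}$
$T{\left(28,a{\left(10 \right)} \right)} 4 = \left(43 + \left(\frac{7}{4}\right)^{2}\right) 4 = \left(43 + \frac{49}{16}\right) 4 = \frac{737}{16} \cdot 4 = \frac{737}{4}$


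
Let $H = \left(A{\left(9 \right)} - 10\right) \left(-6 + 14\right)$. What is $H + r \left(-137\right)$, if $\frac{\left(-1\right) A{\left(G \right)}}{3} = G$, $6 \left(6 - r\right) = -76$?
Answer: $- \frac{8560}{3} \approx -2853.3$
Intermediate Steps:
$r = \frac{56}{3}$ ($r = 6 - - \frac{38}{3} = 6 + \frac{38}{3} = \frac{56}{3} \approx 18.667$)
$A{\left(G \right)} = - 3 G$
$H = -296$ ($H = \left(\left(-3\right) 9 - 10\right) \left(-6 + 14\right) = \left(-27 - 10\right) 8 = \left(-37\right) 8 = -296$)
$H + r \left(-137\right) = -296 + \frac{56}{3} \left(-137\right) = -296 - \frac{7672}{3} = - \frac{8560}{3}$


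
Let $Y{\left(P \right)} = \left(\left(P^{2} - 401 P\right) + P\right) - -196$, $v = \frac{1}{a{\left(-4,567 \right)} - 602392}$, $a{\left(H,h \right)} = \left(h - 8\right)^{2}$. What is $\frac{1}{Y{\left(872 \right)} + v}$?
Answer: $\frac{289911}{119379551579} \approx 2.4285 \cdot 10^{-6}$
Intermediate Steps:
$a{\left(H,h \right)} = \left(-8 + h\right)^{2}$
$v = - \frac{1}{289911}$ ($v = \frac{1}{\left(-8 + 567\right)^{2} - 602392} = \frac{1}{559^{2} - 602392} = \frac{1}{312481 - 602392} = \frac{1}{-289911} = - \frac{1}{289911} \approx -3.4493 \cdot 10^{-6}$)
$Y{\left(P \right)} = 196 + P^{2} - 400 P$ ($Y{\left(P \right)} = \left(P^{2} - 400 P\right) + 196 = 196 + P^{2} - 400 P$)
$\frac{1}{Y{\left(872 \right)} + v} = \frac{1}{\left(196 + 872^{2} - 348800\right) - \frac{1}{289911}} = \frac{1}{\left(196 + 760384 - 348800\right) - \frac{1}{289911}} = \frac{1}{411780 - \frac{1}{289911}} = \frac{1}{\frac{119379551579}{289911}} = \frac{289911}{119379551579}$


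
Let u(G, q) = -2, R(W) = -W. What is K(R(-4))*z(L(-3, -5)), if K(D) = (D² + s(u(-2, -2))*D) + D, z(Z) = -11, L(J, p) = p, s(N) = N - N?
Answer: -220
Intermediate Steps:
s(N) = 0
K(D) = D + D² (K(D) = (D² + 0*D) + D = (D² + 0) + D = D² + D = D + D²)
K(R(-4))*z(L(-3, -5)) = ((-1*(-4))*(1 - 1*(-4)))*(-11) = (4*(1 + 4))*(-11) = (4*5)*(-11) = 20*(-11) = -220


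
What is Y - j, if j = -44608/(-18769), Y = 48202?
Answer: 904658730/18769 ≈ 48200.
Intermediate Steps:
j = 44608/18769 (j = -44608*(-1/18769) = 44608/18769 ≈ 2.3767)
Y - j = 48202 - 1*44608/18769 = 48202 - 44608/18769 = 904658730/18769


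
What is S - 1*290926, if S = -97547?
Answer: -388473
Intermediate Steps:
S - 1*290926 = -97547 - 1*290926 = -97547 - 290926 = -388473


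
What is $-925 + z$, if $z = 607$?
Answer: $-318$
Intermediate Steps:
$-925 + z = -925 + 607 = -318$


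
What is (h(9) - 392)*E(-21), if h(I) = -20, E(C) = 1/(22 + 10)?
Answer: -103/8 ≈ -12.875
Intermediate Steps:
E(C) = 1/32
(h(9) - 392)*E(-21) = (-20 - 392)*(1/32) = -412*1/32 = -103/8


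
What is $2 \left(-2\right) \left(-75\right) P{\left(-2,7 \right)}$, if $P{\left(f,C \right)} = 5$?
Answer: $1500$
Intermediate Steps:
$2 \left(-2\right) \left(-75\right) P{\left(-2,7 \right)} = 2 \left(-2\right) \left(-75\right) 5 = \left(-4\right) \left(-75\right) 5 = 300 \cdot 5 = 1500$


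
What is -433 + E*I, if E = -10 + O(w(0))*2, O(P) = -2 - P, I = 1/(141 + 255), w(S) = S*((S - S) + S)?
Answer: -85741/198 ≈ -433.04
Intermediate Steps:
w(S) = S² (w(S) = S*(0 + S) = S*S = S²)
I = 1/396 ≈ 0.0025253
E = -14 (E = -10 + (-2 - 1*0²)*2 = -10 + (-2 - 1*0)*2 = -10 + (-2 + 0)*2 = -10 - 2*2 = -10 - 4 = -14)
-433 + E*I = -433 - 14*1/396 = -433 - 7/198 = -85741/198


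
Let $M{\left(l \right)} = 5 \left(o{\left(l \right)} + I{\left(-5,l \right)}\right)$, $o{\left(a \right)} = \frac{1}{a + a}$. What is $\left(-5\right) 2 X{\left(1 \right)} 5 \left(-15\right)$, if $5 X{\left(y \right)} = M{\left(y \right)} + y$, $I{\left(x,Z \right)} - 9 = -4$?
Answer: $4275$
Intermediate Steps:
$I{\left(x,Z \right)} = 5$ ($I{\left(x,Z \right)} = 9 - 4 = 5$)
$o{\left(a \right)} = \frac{1}{2 a}$
$M{\left(l \right)} = 25 + \frac{5}{2 l}$ ($M{\left(l \right)} = 5 \left(\frac{1}{2 l} + 5\right) = 5 \left(5 + \frac{1}{2 l}\right) = 25 + \frac{5}{2 l}$)
$X{\left(y \right)} = 5 + \frac{1}{2 y} + \frac{y}{5}$ ($X{\left(y \right)} = \frac{\left(25 + \frac{5}{2 y}\right) + y}{5} = \frac{25 + y + \frac{5}{2 y}}{5} = 5 + \frac{1}{2 y} + \frac{y}{5}$)
$\left(-5\right) 2 X{\left(1 \right)} 5 \left(-15\right) = \left(-5\right) 2 \left(5 + \frac{1}{2 \cdot 1} + \frac{1}{5} \cdot 1\right) 5 \left(-15\right) = - 10 \left(5 + \frac{1}{2} \cdot 1 + \frac{1}{5}\right) 5 \left(-15\right) = - 10 \left(5 + \frac{1}{2} + \frac{1}{5}\right) 5 \left(-15\right) = \left(-10\right) \frac{57}{10} \cdot 5 \left(-15\right) = \left(-57\right) 5 \left(-15\right) = \left(-285\right) \left(-15\right) = 4275$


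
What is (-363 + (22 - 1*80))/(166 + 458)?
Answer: -421/624 ≈ -0.67468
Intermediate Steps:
(-363 + (22 - 1*80))/(166 + 458) = (-363 + (22 - 80))/624 = (-363 - 58)*(1/624) = -421*1/624 = -421/624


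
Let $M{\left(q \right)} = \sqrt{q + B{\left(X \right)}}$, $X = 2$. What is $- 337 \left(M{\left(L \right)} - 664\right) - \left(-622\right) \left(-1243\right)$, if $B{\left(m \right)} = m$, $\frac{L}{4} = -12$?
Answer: $-549378 - 337 i \sqrt{46} \approx -5.4938 \cdot 10^{5} - 2285.6 i$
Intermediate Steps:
$L = -48$ ($L = 4 \left(-12\right) = -48$)
$M{\left(q \right)} = \sqrt{2 + q}$ ($M{\left(q \right)} = \sqrt{q + 2} = \sqrt{2 + q}$)
$- 337 \left(M{\left(L \right)} - 664\right) - \left(-622\right) \left(-1243\right) = - 337 \left(\sqrt{2 - 48} - 664\right) - \left(-622\right) \left(-1243\right) = - 337 \left(\sqrt{-46} - 664\right) - 773146 = - 337 \left(i \sqrt{46} - 664\right) - 773146 = - 337 \left(-664 + i \sqrt{46}\right) - 773146 = \left(223768 - 337 i \sqrt{46}\right) - 773146 = -549378 - 337 i \sqrt{46}$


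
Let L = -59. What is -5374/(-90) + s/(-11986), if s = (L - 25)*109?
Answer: 16309201/269685 ≈ 60.475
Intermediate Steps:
s = -9156 (s = (-59 - 25)*109 = -84*109 = -9156)
-5374/(-90) + s/(-11986) = -5374/(-90) - 9156/(-11986) = -5374*(-1/90) - 9156*(-1/11986) = 2687/45 + 4578/5993 = 16309201/269685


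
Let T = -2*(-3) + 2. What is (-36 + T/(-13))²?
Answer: 226576/169 ≈ 1340.7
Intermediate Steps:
T = 8 (T = 6 + 2 = 8)
(-36 + T/(-13))² = (-36 + 8/(-13))² = (-36 + 8*(-1/13))² = (-36 - 8/13)² = (-476/13)² = 226576/169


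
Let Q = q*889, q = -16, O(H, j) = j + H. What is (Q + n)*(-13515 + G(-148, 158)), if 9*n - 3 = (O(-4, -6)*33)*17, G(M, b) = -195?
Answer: 203552370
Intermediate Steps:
O(H, j) = H + j
Q = -14224 (Q = -16*889 = -14224)
n = -623 (n = ⅓ + (((-4 - 6)*33)*17)/9 = ⅓ + (-10*33*17)/9 = ⅓ + (-330*17)/9 = ⅓ + (⅑)*(-5610) = ⅓ - 1870/3 = -623)
(Q + n)*(-13515 + G(-148, 158)) = (-14224 - 623)*(-13515 - 195) = -14847*(-13710) = 203552370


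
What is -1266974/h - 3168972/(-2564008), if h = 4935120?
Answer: 774420351553/790855447560 ≈ 0.97922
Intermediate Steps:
-1266974/h - 3168972/(-2564008) = -1266974/4935120 - 3168972/(-2564008) = -1266974*1/4935120 - 3168972*(-1/2564008) = -633487/2467560 + 792243/641002 = 774420351553/790855447560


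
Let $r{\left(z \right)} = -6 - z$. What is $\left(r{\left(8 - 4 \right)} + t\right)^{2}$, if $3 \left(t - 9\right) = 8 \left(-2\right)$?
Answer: $\frac{361}{9} \approx 40.111$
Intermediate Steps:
$t = \frac{11}{3}$ ($t = 9 + \frac{8 \left(-2\right)}{3} = 9 + \frac{1}{3} \left(-16\right) = 9 - \frac{16}{3} = \frac{11}{3} \approx 3.6667$)
$\left(r{\left(8 - 4 \right)} + t\right)^{2} = \left(\left(-6 - \left(8 - 4\right)\right) + \frac{11}{3}\right)^{2} = \left(\left(-6 - 4\right) + \frac{11}{3}\right)^{2} = \left(-10 + \frac{11}{3}\right)^{2} = \left(- \frac{19}{3}\right)^{2} = \frac{361}{9}$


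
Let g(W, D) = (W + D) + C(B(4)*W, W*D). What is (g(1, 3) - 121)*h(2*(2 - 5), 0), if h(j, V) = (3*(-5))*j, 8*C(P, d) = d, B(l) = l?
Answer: -41985/4 ≈ -10496.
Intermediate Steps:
C(P, d) = d/8
h(j, V) = -15*j
g(W, D) = D + W + D*W/8 (g(W, D) = (W + D) + (W*D)/8 = (D + W) + (D*W)/8 = (D + W) + D*W/8 = D + W + D*W/8)
(g(1, 3) - 121)*h(2*(2 - 5), 0) = ((3 + 1 + (1/8)*3*1) - 121)*(-30*(2 - 5)) = ((3 + 1 + 3/8) - 121)*(-30*(-3)) = (35/8 - 121)*(-15*(-6)) = -933/8*90 = -41985/4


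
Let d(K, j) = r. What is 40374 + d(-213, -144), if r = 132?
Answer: 40506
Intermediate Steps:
d(K, j) = 132
40374 + d(-213, -144) = 40374 + 132 = 40506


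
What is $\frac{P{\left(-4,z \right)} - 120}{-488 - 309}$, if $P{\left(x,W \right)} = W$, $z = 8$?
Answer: $\frac{112}{797} \approx 0.14053$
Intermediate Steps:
$\frac{P{\left(-4,z \right)} - 120}{-488 - 309} = \frac{8 - 120}{-488 - 309} = - \frac{112}{-797} = \left(-112\right) \left(- \frac{1}{797}\right) = \frac{112}{797}$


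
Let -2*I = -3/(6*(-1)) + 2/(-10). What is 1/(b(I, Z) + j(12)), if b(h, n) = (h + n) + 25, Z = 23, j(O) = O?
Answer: 20/1197 ≈ 0.016708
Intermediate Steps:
I = -3/20 (I = -(-3/(6*(-1)) + 2/(-10))/2 = -(-3/(-6) + 2*(-⅒))/2 = -(-3*(-⅙) - ⅕)/2 = -(½ - ⅕)/2 = -½*3/10 = -3/20 ≈ -0.15000)
b(h, n) = 25 + h + n
1/(b(I, Z) + j(12)) = 1/((25 - 3/20 + 23) + 12) = 1/(957/20 + 12) = 1/(1197/20) = 20/1197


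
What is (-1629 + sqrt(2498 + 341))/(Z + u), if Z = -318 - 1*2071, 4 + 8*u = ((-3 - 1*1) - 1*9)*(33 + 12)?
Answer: 1448/2189 - 8*sqrt(2839)/19701 ≈ 0.63985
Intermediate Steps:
u = -589/8 (u = -1/2 + (((-3 - 1*1) - 1*9)*(33 + 12))/8 = -1/2 + (((-3 - 1) - 9)*45)/8 = -1/2 + ((-4 - 9)*45)/8 = -1/2 + (-13*45)/8 = -1/2 + (1/8)*(-585) = -1/2 - 585/8 = -589/8 ≈ -73.625)
Z = -2389 (Z = -318 - 2071 = -2389)
(-1629 + sqrt(2498 + 341))/(Z + u) = (-1629 + sqrt(2498 + 341))/(-2389 - 589/8) = (-1629 + sqrt(2839))/(-19701/8) = (-1629 + sqrt(2839))*(-8/19701) = 1448/2189 - 8*sqrt(2839)/19701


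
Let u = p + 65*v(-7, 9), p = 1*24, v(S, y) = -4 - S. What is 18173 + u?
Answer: 18392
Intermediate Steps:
p = 24
u = 219 (u = 24 + 65*(-4 - 1*(-7)) = 24 + 65*(-4 + 7) = 24 + 65*3 = 24 + 195 = 219)
18173 + u = 18173 + 219 = 18392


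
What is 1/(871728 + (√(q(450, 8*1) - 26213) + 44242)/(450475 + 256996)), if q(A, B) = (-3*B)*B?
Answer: 87262631874915046/76069285016061756056661 - 707471*I*√26405/380346425080308780283305 ≈ 1.1471e-6 - 3.0225e-16*I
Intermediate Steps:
q(A, B) = -3*B²
1/(871728 + (√(q(450, 8*1) - 26213) + 44242)/(450475 + 256996)) = 1/(871728 + (√(-3*(8*1)² - 26213) + 44242)/(450475 + 256996)) = 1/(871728 + (√(-3*8² - 26213) + 44242)/707471) = 1/(871728 + (√(-3*64 - 26213) + 44242)*(1/707471)) = 1/(871728 + (√(-192 - 26213) + 44242)*(1/707471)) = 1/(871728 + (√(-26405) + 44242)*(1/707471)) = 1/(871728 + (I*√26405 + 44242)*(1/707471)) = 1/(871728 + (44242 + I*√26405)*(1/707471)) = 1/(871728 + (44242/707471 + I*√26405/707471)) = 1/(616722324130/707471 + I*√26405/707471)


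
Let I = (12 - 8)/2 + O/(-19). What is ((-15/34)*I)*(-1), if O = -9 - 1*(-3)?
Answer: 330/323 ≈ 1.0217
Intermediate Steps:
O = -6 (O = -9 + 3 = -6)
I = 44/19 (I = (12 - 8)/2 - 6/(-19) = 4*(1/2) - 6*(-1/19) = 2 + 6/19 = 44/19 ≈ 2.3158)
((-15/34)*I)*(-1) = (-15/34*(44/19))*(-1) = (-15*1/34*(44/19))*(-1) = -15/34*44/19*(-1) = -330/323*(-1) = 330/323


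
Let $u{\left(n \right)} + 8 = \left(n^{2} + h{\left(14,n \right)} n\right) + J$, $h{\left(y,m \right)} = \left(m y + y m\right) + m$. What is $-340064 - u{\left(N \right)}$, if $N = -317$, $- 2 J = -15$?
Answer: $- \frac{6709467}{2} \approx -3.3547 \cdot 10^{6}$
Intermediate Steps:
$h{\left(y,m \right)} = m + 2 m y$ ($h{\left(y,m \right)} = \left(m y + m y\right) + m = 2 m y + m = m + 2 m y$)
$J = \frac{15}{2}$ ($J = \left(- \frac{1}{2}\right) \left(-15\right) = \frac{15}{2} \approx 7.5$)
$u{\left(n \right)} = - \frac{1}{2} + 30 n^{2}$ ($u{\left(n \right)} = -8 + \left(\left(n^{2} + n \left(1 + 2 \cdot 14\right) n\right) + \frac{15}{2}\right) = -8 + \left(\left(n^{2} + n \left(1 + 28\right) n\right) + \frac{15}{2}\right) = -8 + \left(\left(n^{2} + n 29 n\right) + \frac{15}{2}\right) = -8 + \left(\left(n^{2} + 29 n n\right) + \frac{15}{2}\right) = -8 + \left(\left(n^{2} + 29 n^{2}\right) + \frac{15}{2}\right) = -8 + \left(30 n^{2} + \frac{15}{2}\right) = -8 + \left(\frac{15}{2} + 30 n^{2}\right) = - \frac{1}{2} + 30 n^{2}$)
$-340064 - u{\left(N \right)} = -340064 - \left(- \frac{1}{2} + 30 \left(-317\right)^{2}\right) = -340064 - \left(- \frac{1}{2} + 30 \cdot 100489\right) = -340064 - \left(- \frac{1}{2} + 3014670\right) = -340064 - \frac{6029339}{2} = - \frac{6709467}{2}$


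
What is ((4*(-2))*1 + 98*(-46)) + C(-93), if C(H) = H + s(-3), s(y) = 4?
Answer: -4605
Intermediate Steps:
C(H) = 4 + H (C(H) = H + 4 = 4 + H)
((4*(-2))*1 + 98*(-46)) + C(-93) = ((4*(-2))*1 + 98*(-46)) + (4 - 93) = (-8*1 - 4508) - 89 = (-8 - 4508) - 89 = -4516 - 89 = -4605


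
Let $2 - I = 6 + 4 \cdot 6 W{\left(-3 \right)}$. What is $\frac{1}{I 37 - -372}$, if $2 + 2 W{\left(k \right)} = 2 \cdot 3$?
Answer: $- \frac{1}{1552} \approx -0.00064433$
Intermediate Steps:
$W{\left(k \right)} = 2$ ($W{\left(k \right)} = -1 + \frac{2 \cdot 3}{2} = -1 + \frac{1}{2} \cdot 6 = -1 + 3 = 2$)
$I = -52$ ($I = 2 - \left(6 + 4 \cdot 6 \cdot 2\right) = 2 - \left(6 + 24 \cdot 2\right) = 2 - \left(6 + 48\right) = 2 - 54 = -52$)
$\frac{1}{I 37 - -372} = \frac{1}{\left(-52\right) 37 - -372} = \frac{1}{-1924 + \left(-53 + 425\right)} = \frac{1}{-1924 + 372} = \frac{1}{-1552} = - \frac{1}{1552}$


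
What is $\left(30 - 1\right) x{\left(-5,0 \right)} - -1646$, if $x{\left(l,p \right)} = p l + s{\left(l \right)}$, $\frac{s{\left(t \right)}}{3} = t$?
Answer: $1211$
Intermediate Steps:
$s{\left(t \right)} = 3 t$
$x{\left(l,p \right)} = 3 l + l p$ ($x{\left(l,p \right)} = p l + 3 l = l p + 3 l = 3 l + l p$)
$\left(30 - 1\right) x{\left(-5,0 \right)} - -1646 = \left(30 - 1\right) \left(- 5 \left(3 + 0\right)\right) - -1646 = 29 \left(\left(-5\right) 3\right) + 1646 = 29 \left(-15\right) + 1646 = -435 + 1646 = 1211$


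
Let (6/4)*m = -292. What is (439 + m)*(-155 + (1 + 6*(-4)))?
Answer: -130474/3 ≈ -43491.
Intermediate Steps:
m = -584/3 (m = (⅔)*(-292) = -584/3 ≈ -194.67)
(439 + m)*(-155 + (1 + 6*(-4))) = (439 - 584/3)*(-155 + (1 + 6*(-4))) = 733*(-155 + (1 - 24))/3 = 733*(-155 - 23)/3 = (733/3)*(-178) = -130474/3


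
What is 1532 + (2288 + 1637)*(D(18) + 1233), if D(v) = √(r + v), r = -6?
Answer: 4841057 + 7850*√3 ≈ 4.8547e+6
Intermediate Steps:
D(v) = √(-6 + v)
1532 + (2288 + 1637)*(D(18) + 1233) = 1532 + (2288 + 1637)*(√(-6 + 18) + 1233) = 1532 + 3925*(√12 + 1233) = 1532 + 3925*(2*√3 + 1233) = 1532 + 3925*(1233 + 2*√3) = 1532 + (4839525 + 7850*√3) = 4841057 + 7850*√3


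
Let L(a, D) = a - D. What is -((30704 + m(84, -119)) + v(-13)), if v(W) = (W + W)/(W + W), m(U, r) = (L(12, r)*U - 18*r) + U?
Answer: -43935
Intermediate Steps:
m(U, r) = U - 18*r + U*(12 - r) (m(U, r) = ((12 - r)*U - 18*r) + U = (U*(12 - r) - 18*r) + U = (-18*r + U*(12 - r)) + U = U - 18*r + U*(12 - r))
v(W) = 1 (v(W) = (2*W)/((2*W)) = (2*W)*(1/(2*W)) = 1)
-((30704 + m(84, -119)) + v(-13)) = -((30704 + (84 - 18*(-119) - 1*84*(-12 - 119))) + 1) = -((30704 + (84 + 2142 - 1*84*(-131))) + 1) = -((30704 + (84 + 2142 + 11004)) + 1) = -((30704 + 13230) + 1) = -(43934 + 1) = -1*43935 = -43935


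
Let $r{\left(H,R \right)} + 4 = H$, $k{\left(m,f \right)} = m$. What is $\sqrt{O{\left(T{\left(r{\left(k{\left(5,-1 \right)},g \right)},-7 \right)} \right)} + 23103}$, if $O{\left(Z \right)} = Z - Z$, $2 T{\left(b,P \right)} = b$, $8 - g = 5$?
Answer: $3 \sqrt{2567} \approx 152.0$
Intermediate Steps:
$g = 3$ ($g = 8 - 5 = 3$)
$r{\left(H,R \right)} = -4 + H$
$T{\left(b,P \right)} = \frac{b}{2}$
$O{\left(Z \right)} = 0$
$\sqrt{O{\left(T{\left(r{\left(k{\left(5,-1 \right)},g \right)},-7 \right)} \right)} + 23103} = \sqrt{0 + 23103} = \sqrt{23103} = 3 \sqrt{2567}$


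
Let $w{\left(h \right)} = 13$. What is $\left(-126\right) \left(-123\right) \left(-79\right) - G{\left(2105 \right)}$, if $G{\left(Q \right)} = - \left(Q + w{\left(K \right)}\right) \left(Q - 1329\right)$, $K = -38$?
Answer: $419226$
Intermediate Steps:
$G{\left(Q \right)} = - \left(-1329 + Q\right) \left(13 + Q\right)$ ($G{\left(Q \right)} = - \left(Q + 13\right) \left(Q - 1329\right) = - \left(13 + Q\right) \left(-1329 + Q\right) = - \left(-1329 + Q\right) \left(13 + Q\right)$)
$\left(-126\right) \left(-123\right) \left(-79\right) - G{\left(2105 \right)} = \left(-126\right) \left(-123\right) \left(-79\right) - \left(17277 - 2105^{2} + 1316 \cdot 2105\right) = 15498 \left(-79\right) - \left(17277 - 4431025 + 2770180\right) = -1224342 - \left(17277 - 4431025 + 2770180\right) = -1224342 - -1643568 = -1224342 + 1643568 = 419226$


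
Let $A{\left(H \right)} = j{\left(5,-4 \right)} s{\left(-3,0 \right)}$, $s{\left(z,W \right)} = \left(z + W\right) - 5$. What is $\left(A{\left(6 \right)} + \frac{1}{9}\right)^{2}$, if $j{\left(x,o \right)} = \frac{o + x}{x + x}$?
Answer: $\frac{961}{2025} \approx 0.47457$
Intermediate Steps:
$j{\left(x,o \right)} = \frac{o + x}{2 x}$
$s{\left(z,W \right)} = -5 + W + z$ ($s{\left(z,W \right)} = \left(W + z\right) - 5 = -5 + W + z$)
$A{\left(H \right)} = - \frac{4}{5}$ ($A{\left(H \right)} = \frac{-4 + 5}{2 \cdot 5} \left(-5 + 0 - 3\right) = \frac{1}{2} \cdot \frac{1}{5} \cdot 1 \left(-8\right) = \frac{1}{10} \left(-8\right) = - \frac{4}{5}$)
$\left(A{\left(6 \right)} + \frac{1}{9}\right)^{2} = \left(- \frac{4}{5} + \frac{1}{9}\right)^{2} = \left(- \frac{31}{45}\right)^{2} = \frac{961}{2025}$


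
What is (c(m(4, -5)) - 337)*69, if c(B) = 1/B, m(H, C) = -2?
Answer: -46575/2 ≈ -23288.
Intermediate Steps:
c(B) = 1/B
(c(m(4, -5)) - 337)*69 = (1/(-2) - 337)*69 = (-½ - 337)*69 = -675/2*69 = -46575/2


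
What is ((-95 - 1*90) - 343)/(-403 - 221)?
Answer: 11/13 ≈ 0.84615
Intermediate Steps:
((-95 - 1*90) - 343)/(-403 - 221) = ((-95 - 90) - 343)/(-624) = (-185 - 343)*(-1/624) = -528*(-1/624) = 11/13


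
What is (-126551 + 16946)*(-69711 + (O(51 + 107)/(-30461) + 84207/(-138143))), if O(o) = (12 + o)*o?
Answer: 32152445430082419300/4207973923 ≈ 7.6408e+9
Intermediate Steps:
O(o) = o*(12 + o)
(-126551 + 16946)*(-69711 + (O(51 + 107)/(-30461) + 84207/(-138143))) = (-126551 + 16946)*(-69711 + (((51 + 107)*(12 + (51 + 107)))/(-30461) + 84207/(-138143))) = -109605*(-69711 + ((158*(12 + 158))*(-1/30461) + 84207*(-1/138143))) = -109605*(-69711 + ((158*170)*(-1/30461) - 84207/138143)) = -109605*(-69711 + (26860*(-1/30461) - 84207/138143)) = -109605*(-69711 + (-26860/30461 - 84207/138143)) = -109605*(-69711 - 6275550407/4207973923) = -109605*(-293348345696660/4207973923) = 32152445430082419300/4207973923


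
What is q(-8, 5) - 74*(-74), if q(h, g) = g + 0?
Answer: 5481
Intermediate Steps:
q(h, g) = g
q(-8, 5) - 74*(-74) = 5 - 74*(-74) = 5 + 5476 = 5481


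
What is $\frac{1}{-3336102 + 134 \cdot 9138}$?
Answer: $- \frac{1}{2111610} \approx -4.7357 \cdot 10^{-7}$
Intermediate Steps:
$\frac{1}{-3336102 + 134 \cdot 9138} = \frac{1}{-3336102 + 1224492} = \frac{1}{-2111610} = - \frac{1}{2111610}$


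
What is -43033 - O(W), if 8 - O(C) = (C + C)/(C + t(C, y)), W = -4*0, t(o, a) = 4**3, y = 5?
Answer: -43041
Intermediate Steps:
t(o, a) = 64
W = 0
O(C) = 8 - 2*C/(64 + C) (O(C) = 8 - (C + C)/(C + 64) = 8 - 2*C/(64 + C))
-43033 - O(W) = -43033 - 2*(256 + 3*0)/(64 + 0) = -43033 - 2*(256 + 0)/64 = -43033 - 2*256/64 = -43033 - 1*8 = -43033 - 8 = -43041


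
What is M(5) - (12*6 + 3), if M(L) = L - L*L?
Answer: -95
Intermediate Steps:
M(L) = L - L**2
M(5) - (12*6 + 3) = 5*(1 - 1*5) - (12*6 + 3) = 5*(1 - 5) - (72 + 3) = 5*(-4) - 1*75 = -20 - 75 = -95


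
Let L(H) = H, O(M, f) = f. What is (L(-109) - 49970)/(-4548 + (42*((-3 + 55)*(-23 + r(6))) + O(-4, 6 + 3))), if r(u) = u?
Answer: 16693/13889 ≈ 1.2019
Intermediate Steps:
(L(-109) - 49970)/(-4548 + (42*((-3 + 55)*(-23 + r(6))) + O(-4, 6 + 3))) = (-109 - 49970)/(-4548 + (42*((-3 + 55)*(-23 + 6)) + (6 + 3))) = -50079/(-4548 + (42*(52*(-17)) + 9)) = -50079/(-4548 + (42*(-884) + 9)) = -50079/(-4548 + (-37128 + 9)) = -50079/(-4548 - 37119) = -50079/(-41667) = -50079*(-1/41667) = 16693/13889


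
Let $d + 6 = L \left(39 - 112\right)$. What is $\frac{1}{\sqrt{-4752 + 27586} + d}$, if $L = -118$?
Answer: $\frac{4304}{37037415} - \frac{7 \sqrt{466}}{74074830} \approx 0.00011417$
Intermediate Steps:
$d = 8608$ ($d = -6 - 118 \left(39 - 112\right) = -6 - -8614 = -6 + 8614 = 8608$)
$\frac{1}{\sqrt{-4752 + 27586} + d} = \frac{1}{\sqrt{-4752 + 27586} + 8608} = \frac{1}{\sqrt{22834} + 8608} = \frac{1}{7 \sqrt{466} + 8608} = \frac{1}{8608 + 7 \sqrt{466}}$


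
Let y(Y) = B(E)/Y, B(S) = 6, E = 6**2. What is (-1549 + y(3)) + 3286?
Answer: 1739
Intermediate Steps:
E = 36
y(Y) = 6/Y
(-1549 + y(3)) + 3286 = (-1549 + 6/3) + 3286 = (-1549 + 6*(1/3)) + 3286 = (-1549 + 2) + 3286 = -1547 + 3286 = 1739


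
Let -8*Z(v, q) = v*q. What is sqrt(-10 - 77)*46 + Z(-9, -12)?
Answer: -27/2 + 46*I*sqrt(87) ≈ -13.5 + 429.06*I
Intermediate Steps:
Z(v, q) = -q*v/8 (Z(v, q) = -v*q/8 = -q*v/8)
sqrt(-10 - 77)*46 + Z(-9, -12) = sqrt(-10 - 77)*46 - 1/8*(-12)*(-9) = sqrt(-87)*46 - 27/2 = (I*sqrt(87))*46 - 27/2 = 46*I*sqrt(87) - 27/2 = -27/2 + 46*I*sqrt(87)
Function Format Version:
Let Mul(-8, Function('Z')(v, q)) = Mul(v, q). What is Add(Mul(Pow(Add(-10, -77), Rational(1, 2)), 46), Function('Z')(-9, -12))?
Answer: Add(Rational(-27, 2), Mul(46, I, Pow(87, Rational(1, 2)))) ≈ Add(-13.500, Mul(429.06, I))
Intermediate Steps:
Function('Z')(v, q) = Mul(Rational(-1, 8), q, v) (Function('Z')(v, q) = Mul(Rational(-1, 8), Mul(v, q)) = Mul(Rational(-1, 8), Mul(q, v)) = Mul(Rational(-1, 8), q, v))
Add(Mul(Pow(Add(-10, -77), Rational(1, 2)), 46), Function('Z')(-9, -12)) = Add(Mul(Pow(Add(-10, -77), Rational(1, 2)), 46), Mul(Rational(-1, 8), -12, -9)) = Add(Mul(Pow(-87, Rational(1, 2)), 46), Rational(-27, 2)) = Add(Mul(Mul(I, Pow(87, Rational(1, 2))), 46), Rational(-27, 2)) = Add(Mul(46, I, Pow(87, Rational(1, 2))), Rational(-27, 2)) = Add(Rational(-27, 2), Mul(46, I, Pow(87, Rational(1, 2))))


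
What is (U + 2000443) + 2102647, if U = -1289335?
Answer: 2813755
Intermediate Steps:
(U + 2000443) + 2102647 = (-1289335 + 2000443) + 2102647 = 711108 + 2102647 = 2813755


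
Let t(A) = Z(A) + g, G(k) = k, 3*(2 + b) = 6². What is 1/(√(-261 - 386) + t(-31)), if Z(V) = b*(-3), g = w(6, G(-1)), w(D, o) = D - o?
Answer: -23/1176 - I*√647/1176 ≈ -0.019558 - 0.021629*I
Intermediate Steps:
b = 10 (b = -2 + (⅓)*6² = -2 + (⅓)*36 = -2 + 12 = 10)
g = 7 (g = 6 - 1*(-1) = 6 + 1 = 7)
Z(V) = -30 (Z(V) = 10*(-3) = -30)
t(A) = -23 (t(A) = -30 + 7 = -23)
1/(√(-261 - 386) + t(-31)) = 1/(√(-261 - 386) - 23) = 1/(√(-647) - 23) = 1/(I*√647 - 23) = 1/(-23 + I*√647)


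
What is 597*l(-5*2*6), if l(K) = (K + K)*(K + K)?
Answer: 8596800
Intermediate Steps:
l(K) = 4*K² (l(K) = (2*K)*(2*K) = 4*K²)
597*l(-5*2*6) = 597*(4*(-5*2*6)²) = 597*(4*(-10*6)²) = 597*(4*(-60)²) = 597*(4*3600) = 597*14400 = 8596800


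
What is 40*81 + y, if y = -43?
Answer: 3197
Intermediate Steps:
40*81 + y = 40*81 - 43 = 3240 - 43 = 3197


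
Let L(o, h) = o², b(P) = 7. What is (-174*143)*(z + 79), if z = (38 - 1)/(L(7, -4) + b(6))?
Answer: -55499301/28 ≈ -1.9821e+6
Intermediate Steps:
z = 37/56 (z = (38 - 1)/(7² + 7) = 37/(49 + 7) = 37/56 ≈ 0.66071)
(-174*143)*(z + 79) = (-174*143)*(37/56 + 79) = -24882*4461/56 = -55499301/28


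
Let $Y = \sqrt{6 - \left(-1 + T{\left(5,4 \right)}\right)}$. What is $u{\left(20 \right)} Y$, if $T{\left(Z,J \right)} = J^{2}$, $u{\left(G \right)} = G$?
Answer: $60 i \approx 60.0 i$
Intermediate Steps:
$Y = 3 i$ ($Y = \sqrt{6 + \left(1 - \left(4^{2} + 0 \left(-2\right)\right)\right)} = \sqrt{6 + \left(1 - \left(16 + 0\right)\right)} = \sqrt{6 + \left(1 - 16\right)} = \sqrt{6 - 15} = \sqrt{-9} = 3 i \approx 3.0 i$)
$u{\left(20 \right)} Y = 20 \cdot 3 i = 60 i$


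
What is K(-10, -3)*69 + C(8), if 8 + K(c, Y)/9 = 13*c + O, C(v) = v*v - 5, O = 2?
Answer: -84397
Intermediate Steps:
C(v) = -5 + v² (C(v) = v² - 5 = -5 + v²)
K(c, Y) = -54 + 117*c (K(c, Y) = -72 + 9*(13*c + 2) = -72 + 9*(2 + 13*c) = -72 + (18 + 117*c) = -54 + 117*c)
K(-10, -3)*69 + C(8) = (-54 + 117*(-10))*69 + (-5 + 8²) = (-54 - 1170)*69 + (-5 + 64) = -1224*69 + 59 = -84456 + 59 = -84397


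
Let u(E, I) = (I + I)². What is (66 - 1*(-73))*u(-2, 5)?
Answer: 13900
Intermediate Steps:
u(E, I) = 4*I² (u(E, I) = (2*I)² = 4*I²)
(66 - 1*(-73))*u(-2, 5) = (66 - 1*(-73))*(4*5²) = (66 + 73)*(4*25) = 139*100 = 13900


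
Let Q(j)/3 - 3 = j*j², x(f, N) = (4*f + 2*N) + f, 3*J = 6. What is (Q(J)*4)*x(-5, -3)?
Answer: -4092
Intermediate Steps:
J = 2 (J = (⅓)*6 = 2)
x(f, N) = 2*N + 5*f (x(f, N) = (2*N + 4*f) + f = 2*N + 5*f)
Q(j) = 9 + 3*j³ (Q(j) = 9 + 3*(j*j²) = 9 + 3*j³)
(Q(J)*4)*x(-5, -3) = ((9 + 3*2³)*4)*(2*(-3) + 5*(-5)) = ((9 + 3*8)*4)*(-6 - 25) = ((9 + 24)*4)*(-31) = (33*4)*(-31) = 132*(-31) = -4092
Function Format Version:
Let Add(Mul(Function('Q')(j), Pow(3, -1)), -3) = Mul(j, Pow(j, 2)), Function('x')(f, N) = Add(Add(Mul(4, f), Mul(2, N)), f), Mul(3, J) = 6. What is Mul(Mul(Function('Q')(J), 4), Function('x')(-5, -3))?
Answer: -4092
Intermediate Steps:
J = 2 (J = Mul(Rational(1, 3), 6) = 2)
Function('x')(f, N) = Add(Mul(2, N), Mul(5, f)) (Function('x')(f, N) = Add(Add(Mul(2, N), Mul(4, f)), f) = Add(Mul(2, N), Mul(5, f)))
Function('Q')(j) = Add(9, Mul(3, Pow(j, 3))) (Function('Q')(j) = Add(9, Mul(3, Mul(j, Pow(j, 2)))) = Add(9, Mul(3, Pow(j, 3))))
Mul(Mul(Function('Q')(J), 4), Function('x')(-5, -3)) = Mul(Mul(Add(9, Mul(3, Pow(2, 3))), 4), Add(Mul(2, -3), Mul(5, -5))) = Mul(Mul(Add(9, Mul(3, 8)), 4), Add(-6, -25)) = Mul(Mul(Add(9, 24), 4), -31) = Mul(Mul(33, 4), -31) = Mul(132, -31) = -4092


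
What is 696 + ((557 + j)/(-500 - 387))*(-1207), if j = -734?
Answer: 403713/887 ≈ 455.14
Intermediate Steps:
696 + ((557 + j)/(-500 - 387))*(-1207) = 696 + ((557 - 734)/(-500 - 387))*(-1207) = 696 - 177/(-887)*(-1207) = 696 - 177*(-1/887)*(-1207) = 696 + (177/887)*(-1207) = 696 - 213639/887 = 403713/887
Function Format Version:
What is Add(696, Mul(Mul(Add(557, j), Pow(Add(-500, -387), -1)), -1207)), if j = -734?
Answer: Rational(403713, 887) ≈ 455.14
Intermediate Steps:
Add(696, Mul(Mul(Add(557, j), Pow(Add(-500, -387), -1)), -1207)) = Add(696, Mul(Mul(Add(557, -734), Pow(Add(-500, -387), -1)), -1207)) = Add(696, Mul(Mul(-177, Pow(-887, -1)), -1207)) = Add(696, Mul(Mul(-177, Rational(-1, 887)), -1207)) = Add(696, Mul(Rational(177, 887), -1207)) = Add(696, Rational(-213639, 887)) = Rational(403713, 887)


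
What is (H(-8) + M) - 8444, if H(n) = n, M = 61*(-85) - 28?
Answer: -13665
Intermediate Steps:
M = -5213 (M = -5185 - 28 = -5213)
(H(-8) + M) - 8444 = (-8 - 5213) - 8444 = -5221 - 8444 = -13665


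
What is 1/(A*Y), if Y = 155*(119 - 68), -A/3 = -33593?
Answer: 1/796657995 ≈ 1.2552e-9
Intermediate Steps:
A = 100779 (A = -3*(-33593) = 100779)
Y = 7905 (Y = 155*51 = 7905)
1/(A*Y) = 1/(100779*7905) = (1/100779)*(1/7905) = 1/796657995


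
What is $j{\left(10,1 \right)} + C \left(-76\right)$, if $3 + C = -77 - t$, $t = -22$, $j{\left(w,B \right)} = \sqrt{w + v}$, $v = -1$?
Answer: $4411$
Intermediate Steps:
$j{\left(w,B \right)} = \sqrt{-1 + w}$ ($j{\left(w,B \right)} = \sqrt{w - 1} = \sqrt{-1 + w}$)
$C = -58$ ($C = -3 - 55 = -58$)
$j{\left(10,1 \right)} + C \left(-76\right) = \sqrt{-1 + 10} - -4408 = \sqrt{9} + 4408 = 3 + 4408 = 4411$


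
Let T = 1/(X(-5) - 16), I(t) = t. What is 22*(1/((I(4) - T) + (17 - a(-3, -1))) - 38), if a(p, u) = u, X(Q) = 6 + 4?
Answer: -111056/133 ≈ -835.01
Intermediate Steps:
X(Q) = 10
T = -1/6 (T = 1/(10 - 16) = 1/(-6) = -1/6 ≈ -0.16667)
22*(1/((I(4) - T) + (17 - a(-3, -1))) - 38) = 22*(1/((4 - 1*(-1/6)) + (17 - 1*(-1))) - 38) = 22*(1/((4 + 1/6) + (17 + 1)) - 38) = 22*(1/(25/6 + 18) - 38) = 22*(1/(133/6) - 38) = 22*(6/133 - 38) = 22*(-5048/133) = -111056/133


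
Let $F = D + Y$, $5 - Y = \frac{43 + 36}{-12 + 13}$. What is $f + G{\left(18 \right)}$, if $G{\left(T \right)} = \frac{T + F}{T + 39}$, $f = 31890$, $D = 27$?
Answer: $\frac{1817701}{57} \approx 31890.0$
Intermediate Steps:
$Y = -74$ ($Y = 5 - \frac{43 + 36}{-12 + 13} = 5 - \frac{79}{1} = 5 - 79 \cdot 1 = 5 - 79 = -74$)
$F = -47$ ($F = 27 - 74 = -47$)
$G{\left(T \right)} = \frac{-47 + T}{39 + T}$ ($G{\left(T \right)} = \frac{T - 47}{T + 39} = \frac{-47 + T}{39 + T}$)
$f + G{\left(18 \right)} = 31890 + \frac{-47 + 18}{39 + 18} = 31890 + \frac{1}{57} \left(-29\right) = 31890 - \frac{29}{57} = \frac{1817701}{57}$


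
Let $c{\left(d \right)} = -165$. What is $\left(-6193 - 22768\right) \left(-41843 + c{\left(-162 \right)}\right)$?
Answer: $1216593688$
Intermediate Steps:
$\left(-6193 - 22768\right) \left(-41843 + c{\left(-162 \right)}\right) = \left(-6193 - 22768\right) \left(-41843 - 165\right) = \left(-28961\right) \left(-42008\right) = 1216593688$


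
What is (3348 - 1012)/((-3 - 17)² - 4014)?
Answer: -1168/1807 ≈ -0.64638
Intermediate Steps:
(3348 - 1012)/((-3 - 17)² - 4014) = 2336/((-20)² - 4014) = 2336/(400 - 4014) = 2336/(-3614) = 2336*(-1/3614) = -1168/1807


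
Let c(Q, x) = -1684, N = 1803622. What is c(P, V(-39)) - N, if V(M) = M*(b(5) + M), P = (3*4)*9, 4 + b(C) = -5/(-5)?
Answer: -1805306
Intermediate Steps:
b(C) = -3 (b(C) = -4 - 5/(-5) = -4 - 5*(-⅕) = -4 + 1 = -3)
P = 108 (P = 12*9 = 108)
V(M) = M*(-3 + M)
c(P, V(-39)) - N = -1684 - 1*1803622 = -1684 - 1803622 = -1805306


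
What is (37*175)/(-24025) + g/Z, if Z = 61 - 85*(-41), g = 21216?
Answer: 3245027/567951 ≈ 5.7136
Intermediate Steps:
Z = 3546 (Z = 61 + 3485 = 3546)
(37*175)/(-24025) + g/Z = (37*175)/(-24025) + 21216/3546 = 6475*(-1/24025) + 21216*(1/3546) = -259/961 + 3536/591 = 3245027/567951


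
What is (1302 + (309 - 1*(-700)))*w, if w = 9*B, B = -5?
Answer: -103995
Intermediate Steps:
w = -45 (w = 9*(-5) = -45)
(1302 + (309 - 1*(-700)))*w = (1302 + (309 - 1*(-700)))*(-45) = (1302 + (309 + 700))*(-45) = (1302 + 1009)*(-45) = 2311*(-45) = -103995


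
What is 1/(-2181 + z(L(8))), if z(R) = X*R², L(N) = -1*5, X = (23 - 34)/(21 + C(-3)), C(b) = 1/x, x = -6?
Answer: -5/10971 ≈ -0.00045575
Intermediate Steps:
C(b) = -⅙ (C(b) = 1/(-6) = -⅙)
X = -66/125 (X = (23 - 34)/(21 - ⅙) = -11/125/6 = -11*6/125 = -66/125 ≈ -0.52800)
L(N) = -5
z(R) = -66*R²/125
1/(-2181 + z(L(8))) = 1/(-2181 - 66/125*(-5)²) = 1/(-2181 - 66/125*25) = 1/(-2181 - 66/5) = 1/(-10971/5) = -5/10971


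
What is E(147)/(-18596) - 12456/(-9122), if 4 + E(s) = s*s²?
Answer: -14372287271/84816356 ≈ -169.45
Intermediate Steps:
E(s) = -4 + s³ (E(s) = -4 + s*s² = -4 + s³)
E(147)/(-18596) - 12456/(-9122) = (-4 + 147³)/(-18596) - 12456/(-9122) = (-4 + 3176523)*(-1/18596) - 12456*(-1/9122) = 3176519*(-1/18596) + 6228/4561 = -3176519/18596 + 6228/4561 = -14372287271/84816356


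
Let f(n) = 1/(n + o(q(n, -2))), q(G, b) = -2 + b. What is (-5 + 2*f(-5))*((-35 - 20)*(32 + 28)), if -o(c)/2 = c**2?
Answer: 617100/37 ≈ 16678.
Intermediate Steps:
o(c) = -2*c**2
f(n) = 1/(-32 + n) (f(n) = 1/(n - 2*(-2 - 2)**2) = 1/(n - 2*(-4)**2) = 1/(n - 2*16) = 1/(n - 32) = 1/(-32 + n))
(-5 + 2*f(-5))*((-35 - 20)*(32 + 28)) = (-5 + 2/(-32 - 5))*((-35 - 20)*(32 + 28)) = (-5 + 2/(-37))*(-55*60) = (-5 + 2*(-1/37))*(-3300) = (-5 - 2/37)*(-3300) = -187/37*(-3300) = 617100/37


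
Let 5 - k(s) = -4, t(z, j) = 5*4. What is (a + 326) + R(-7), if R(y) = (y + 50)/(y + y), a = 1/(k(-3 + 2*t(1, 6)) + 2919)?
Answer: 6618751/20496 ≈ 322.93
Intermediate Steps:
t(z, j) = 20
k(s) = 9 (k(s) = 5 - 1*(-4) = 5 + 4 = 9)
a = 1/2928 (a = 1/(9 + 2919) = 1/2928 ≈ 0.00034153)
R(y) = (50 + y)/(2*y) (R(y) = (50 + y)/((2*y)) = (50 + y)*(1/(2*y)) = (50 + y)/(2*y))
(a + 326) + R(-7) = (1/2928 + 326) + (½)*(50 - 7)/(-7) = 954529/2928 + (½)*(-⅐)*43 = 954529/2928 - 43/14 = 6618751/20496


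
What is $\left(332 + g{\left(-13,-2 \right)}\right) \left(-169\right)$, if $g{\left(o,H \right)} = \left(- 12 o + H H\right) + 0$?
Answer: $-83148$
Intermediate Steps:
$g{\left(o,H \right)} = H^{2} - 12 o$ ($g{\left(o,H \right)} = \left(- 12 o + H^{2}\right) + 0 = \left(H^{2} - 12 o\right) + 0 = H^{2} - 12 o$)
$\left(332 + g{\left(-13,-2 \right)}\right) \left(-169\right) = \left(332 + \left(\left(-2\right)^{2} - -156\right)\right) \left(-169\right) = \left(332 + \left(4 + 156\right)\right) \left(-169\right) = \left(332 + 160\right) \left(-169\right) = 492 \left(-169\right) = -83148$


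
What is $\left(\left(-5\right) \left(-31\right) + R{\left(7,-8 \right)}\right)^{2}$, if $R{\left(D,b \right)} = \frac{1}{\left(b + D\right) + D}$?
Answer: $\frac{866761}{36} \approx 24077.0$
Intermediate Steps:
$R{\left(D,b \right)} = \frac{1}{b + 2 D}$ ($R{\left(D,b \right)} = \frac{1}{\left(D + b\right) + D} = \frac{1}{b + 2 D}$)
$\left(\left(-5\right) \left(-31\right) + R{\left(7,-8 \right)}\right)^{2} = \left(\left(-5\right) \left(-31\right) + \frac{1}{-8 + 2 \cdot 7}\right)^{2} = \left(155 + \frac{1}{-8 + 14}\right)^{2} = \left(155 + \frac{1}{6}\right)^{2} = \left(\frac{931}{6}\right)^{2} = \frac{866761}{36}$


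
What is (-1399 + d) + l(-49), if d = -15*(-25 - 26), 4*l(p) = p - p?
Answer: -634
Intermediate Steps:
l(p) = 0 (l(p) = (p - p)/4 = (1/4)*0 = 0)
d = 765 (d = -15*(-51) = 765)
(-1399 + d) + l(-49) = (-1399 + 765) + 0 = -634 + 0 = -634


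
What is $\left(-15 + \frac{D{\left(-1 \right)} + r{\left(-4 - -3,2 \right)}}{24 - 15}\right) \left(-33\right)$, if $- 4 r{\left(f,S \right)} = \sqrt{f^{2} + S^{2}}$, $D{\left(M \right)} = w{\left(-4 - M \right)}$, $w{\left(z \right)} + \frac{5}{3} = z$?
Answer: $\frac{4609}{9} + \frac{11 \sqrt{5}}{12} \approx 514.16$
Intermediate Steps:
$w{\left(z \right)} = - \frac{5}{3} + z$
$D{\left(M \right)} = - \frac{17}{3} - M$ ($D{\left(M \right)} = - \frac{5}{3} - \left(4 + M\right) = - \frac{17}{3} - M$)
$r{\left(f,S \right)} = - \frac{\sqrt{S^{2} + f^{2}}}{4}$ ($r{\left(f,S \right)} = - \frac{\sqrt{f^{2} + S^{2}}}{4} = - \frac{\sqrt{S^{2} + f^{2}}}{4}$)
$\left(-15 + \frac{D{\left(-1 \right)} + r{\left(-4 - -3,2 \right)}}{24 - 15}\right) \left(-33\right) = \left(-15 + \frac{\left(- \frac{17}{3} - -1\right) - \frac{\sqrt{2^{2} + \left(-4 - -3\right)^{2}}}{4}}{24 - 15}\right) \left(-33\right) = \left(-15 + \frac{\left(- \frac{17}{3} + 1\right) - \frac{\sqrt{4 + \left(-4 + 3\right)^{2}}}{4}}{9}\right) \left(-33\right) = \left(-15 + \left(- \frac{14}{3} - \frac{\sqrt{4 + \left(-1\right)^{2}}}{4}\right) \frac{1}{9}\right) \left(-33\right) = \left(-15 + \left(- \frac{14}{3} - \frac{\sqrt{4 + 1}}{4}\right) \frac{1}{9}\right) \left(-33\right) = \left(-15 + \left(- \frac{14}{3} - \frac{\sqrt{5}}{4}\right) \frac{1}{9}\right) \left(-33\right) = \left(-15 - \left(\frac{14}{27} + \frac{\sqrt{5}}{36}\right)\right) \left(-33\right) = \left(- \frac{419}{27} - \frac{\sqrt{5}}{36}\right) \left(-33\right) = \frac{4609}{9} + \frac{11 \sqrt{5}}{12}$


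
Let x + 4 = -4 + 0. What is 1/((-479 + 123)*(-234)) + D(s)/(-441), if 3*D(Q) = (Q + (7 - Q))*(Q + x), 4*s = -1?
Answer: 2829/64792 ≈ 0.043663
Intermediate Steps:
s = -¼ (s = (¼)*(-1) = -¼ ≈ -0.25000)
x = -8 (x = -4 + (-4 + 0) = -4 - 4 = -8)
D(Q) = -56/3 + 7*Q/3 (D(Q) = ((Q + (7 - Q))*(Q - 8))/3 = (7*(-8 + Q))/3 = (-56 + 7*Q)/3 = -56/3 + 7*Q/3)
1/((-479 + 123)*(-234)) + D(s)/(-441) = 1/((-479 + 123)*(-234)) + (-56/3 + (7/3)*(-¼))/(-441) = -1/234/(-356) + (-56/3 - 7/12)*(-1/441) = -1/356*(-1/234) - 77/4*(-1/441) = 1/83304 + 11/252 = 2829/64792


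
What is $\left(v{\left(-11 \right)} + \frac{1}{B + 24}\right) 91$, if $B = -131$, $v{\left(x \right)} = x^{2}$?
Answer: $\frac{1178086}{107} \approx 11010.0$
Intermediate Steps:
$\left(v{\left(-11 \right)} + \frac{1}{B + 24}\right) 91 = \left(\left(-11\right)^{2} + \frac{1}{-131 + 24}\right) 91 = \left(121 + \frac{1}{-107}\right) 91 = \left(121 - \frac{1}{107}\right) 91 = \frac{12946}{107} \cdot 91 = \frac{1178086}{107}$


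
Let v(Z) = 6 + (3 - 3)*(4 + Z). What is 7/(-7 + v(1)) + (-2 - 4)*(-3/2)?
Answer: 2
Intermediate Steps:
v(Z) = 6 (v(Z) = 6 + 0*(4 + Z) = 6 + 0 = 6)
7/(-7 + v(1)) + (-2 - 4)*(-3/2) = 7/(-7 + 6) + (-2 - 4)*(-3/2) = 7/(-1) - (-18)/2 = -1*7 - 6*(-3/2) = -7 + 9 = 2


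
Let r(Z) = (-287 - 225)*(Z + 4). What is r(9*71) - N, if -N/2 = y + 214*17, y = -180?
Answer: -322300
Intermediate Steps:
r(Z) = -2048 - 512*Z (r(Z) = -512*(4 + Z) = -2048 - 512*Z)
N = -6916 (N = -2*(-180 + 214*17) = -2*(-180 + 3638) = -2*3458 = -6916)
r(9*71) - N = (-2048 - 4608*71) - 1*(-6916) = (-2048 - 512*639) + 6916 = (-2048 - 327168) + 6916 = -329216 + 6916 = -322300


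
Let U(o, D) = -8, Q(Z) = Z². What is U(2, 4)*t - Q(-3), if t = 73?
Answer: -593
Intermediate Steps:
U(2, 4)*t - Q(-3) = -8*73 - 1*(-3)² = -584 - 1*9 = -584 - 9 = -593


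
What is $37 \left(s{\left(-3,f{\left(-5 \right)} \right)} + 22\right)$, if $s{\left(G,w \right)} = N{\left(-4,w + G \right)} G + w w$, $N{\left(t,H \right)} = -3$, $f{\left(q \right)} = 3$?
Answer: $1480$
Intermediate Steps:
$s{\left(G,w \right)} = w^{2} - 3 G$ ($s{\left(G,w \right)} = - 3 G + w w = - 3 G + w^{2} = w^{2} - 3 G$)
$37 \left(s{\left(-3,f{\left(-5 \right)} \right)} + 22\right) = 37 \left(\left(3^{2} - -9\right) + 22\right) = 37 \left(\left(9 + 9\right) + 22\right) = 37 \left(18 + 22\right) = 37 \cdot 40 = 1480$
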